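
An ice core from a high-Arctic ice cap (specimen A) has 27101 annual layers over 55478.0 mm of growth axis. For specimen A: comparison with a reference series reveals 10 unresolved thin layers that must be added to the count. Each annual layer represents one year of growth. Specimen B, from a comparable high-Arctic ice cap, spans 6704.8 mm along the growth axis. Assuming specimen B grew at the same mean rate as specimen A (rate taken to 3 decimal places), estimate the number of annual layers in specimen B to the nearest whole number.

3277 annual layers

Specimen A: true annual layer count = 27101 + 10 = 27111.
A: Extension rate ≈ 55478.0 / 27111 = 2.046 mm/yr.
B spans 6704.8 / 2.046 = 3277.03 years ≈ 3277 annual layers.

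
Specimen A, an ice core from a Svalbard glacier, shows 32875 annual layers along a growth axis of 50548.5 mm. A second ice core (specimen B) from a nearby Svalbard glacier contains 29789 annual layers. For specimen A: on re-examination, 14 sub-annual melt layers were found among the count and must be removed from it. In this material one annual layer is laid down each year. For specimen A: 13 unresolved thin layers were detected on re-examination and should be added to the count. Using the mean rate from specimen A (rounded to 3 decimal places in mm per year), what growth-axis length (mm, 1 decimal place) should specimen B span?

45815.5 mm

Specimen A: true annual layer count = 32875 − 14 + 13 = 32874.
A: 50548.5 mm over 32874 years gives 50548.5 / 32874 ≈ 1.538 mm/year.
For B, 1.538 mm/year × 29789 years = 45815.5 mm.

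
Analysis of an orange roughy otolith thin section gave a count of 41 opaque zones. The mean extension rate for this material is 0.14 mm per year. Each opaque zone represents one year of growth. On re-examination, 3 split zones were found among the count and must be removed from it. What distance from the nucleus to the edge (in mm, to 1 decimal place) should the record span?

True opaque zone count = 41 − 3 = 38.
Length ≈ 0.14 × 38 = 5.3 mm.

5.3 mm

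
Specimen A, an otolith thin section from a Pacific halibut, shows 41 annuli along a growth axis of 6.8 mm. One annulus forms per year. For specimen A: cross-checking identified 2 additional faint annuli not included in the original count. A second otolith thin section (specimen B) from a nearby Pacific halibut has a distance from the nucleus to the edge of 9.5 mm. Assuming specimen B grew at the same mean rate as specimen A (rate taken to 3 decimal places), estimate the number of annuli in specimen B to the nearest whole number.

Specimen A: true annulus count = 41 + 2 = 43.
A: Mean rate = 6.8 mm / 43 years ≈ 0.158 mm/yr.
For B, 9.5 / 0.158 = 60.13 years ≈ 60 annuli.

60 annuli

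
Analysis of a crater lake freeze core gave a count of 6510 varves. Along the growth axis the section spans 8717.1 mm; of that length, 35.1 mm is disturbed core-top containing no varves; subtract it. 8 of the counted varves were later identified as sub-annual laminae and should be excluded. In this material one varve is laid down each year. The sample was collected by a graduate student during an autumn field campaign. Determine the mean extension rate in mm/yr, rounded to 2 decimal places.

1.34 mm/yr

Adjusted count: 6510 − 8 = 6502 varves.
Removing the 35.1 mm offcut leaves 8717.1 − 35.1 = 8682.0 mm.
Mean rate = 8682.0 mm / 6502 years ≈ 1.34 mm/yr.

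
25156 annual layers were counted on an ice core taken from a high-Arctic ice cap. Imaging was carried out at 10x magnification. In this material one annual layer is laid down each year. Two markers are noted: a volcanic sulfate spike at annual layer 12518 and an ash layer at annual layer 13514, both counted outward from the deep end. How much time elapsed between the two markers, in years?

Separation: 13514 − 12518 = 996 annual layers.
That is 996 years at one annual layer per year.

996 yr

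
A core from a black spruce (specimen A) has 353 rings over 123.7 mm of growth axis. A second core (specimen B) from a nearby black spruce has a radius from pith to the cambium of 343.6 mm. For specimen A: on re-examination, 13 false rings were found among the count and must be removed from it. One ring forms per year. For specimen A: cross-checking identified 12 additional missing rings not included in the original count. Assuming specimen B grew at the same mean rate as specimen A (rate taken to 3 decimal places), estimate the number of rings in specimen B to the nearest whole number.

979 rings

Specimen A: adjusted count: 353 − 13 + 12 = 352 rings.
A: Extension rate ≈ 123.7 / 352 = 0.351 mm per year.
Specimen B: 343.6 mm / 0.351 mm per year = 978.92 years ≈ 979 rings.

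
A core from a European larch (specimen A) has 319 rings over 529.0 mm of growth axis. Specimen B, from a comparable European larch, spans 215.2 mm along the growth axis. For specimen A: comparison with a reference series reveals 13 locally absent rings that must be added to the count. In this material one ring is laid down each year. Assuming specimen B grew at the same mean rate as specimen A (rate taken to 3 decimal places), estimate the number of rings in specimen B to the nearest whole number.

Specimen A: true ring count = 319 + 13 = 332.
A: Mean rate = 529.0 mm / 332 years ≈ 1.593 mm/yr.
Specimen B: 215.2 mm / 1.593 mm per year = 135.09 years ≈ 135 rings.

135 rings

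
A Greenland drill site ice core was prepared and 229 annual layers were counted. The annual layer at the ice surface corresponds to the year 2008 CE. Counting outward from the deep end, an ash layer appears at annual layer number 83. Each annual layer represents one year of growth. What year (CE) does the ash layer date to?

Between annual layer 83 and the ice surface there are 229 − 83 = 146 annual layers.
2008 − 146 = 1862 CE.

1862 CE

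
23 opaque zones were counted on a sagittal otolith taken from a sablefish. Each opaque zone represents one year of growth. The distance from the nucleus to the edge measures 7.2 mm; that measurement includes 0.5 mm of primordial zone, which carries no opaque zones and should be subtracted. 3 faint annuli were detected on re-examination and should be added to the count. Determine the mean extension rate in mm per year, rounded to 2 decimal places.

0.26 mm per year

Correcting the raw count gives 23 + 3 = 26 true opaque zones.
Net length = 7.2 − 0.5 = 6.7 mm.
6.7 mm over 26 years gives 6.7 / 26 ≈ 0.26 mm per year.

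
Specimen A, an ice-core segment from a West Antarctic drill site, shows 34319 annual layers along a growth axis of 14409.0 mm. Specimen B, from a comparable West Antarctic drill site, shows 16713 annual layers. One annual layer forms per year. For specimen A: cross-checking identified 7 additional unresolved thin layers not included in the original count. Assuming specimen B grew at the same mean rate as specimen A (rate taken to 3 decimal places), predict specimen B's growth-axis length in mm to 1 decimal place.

7019.5 mm

Specimen A: after corrections the count is 34319 + 7 = 34326 annual layers.
A: Mean rate = 14409.0 mm / 34326 years ≈ 0.420 mm/year.
B's length ≈ 0.420 × 16713 = 7019.5 mm.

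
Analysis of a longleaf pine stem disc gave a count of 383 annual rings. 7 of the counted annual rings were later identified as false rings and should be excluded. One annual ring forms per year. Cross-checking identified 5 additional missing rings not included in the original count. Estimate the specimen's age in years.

381 yr

True annual ring count = 383 − 7 + 5 = 381.
With a one-to-one annual ring periodicity this is 381 years.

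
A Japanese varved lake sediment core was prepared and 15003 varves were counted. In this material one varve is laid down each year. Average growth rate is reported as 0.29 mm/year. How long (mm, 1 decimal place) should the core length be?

The record spans 15003 years at 0.29 mm per year.
Predicted length = 0.29 mm/year × 15003 years = 4350.9 mm.

4350.9 mm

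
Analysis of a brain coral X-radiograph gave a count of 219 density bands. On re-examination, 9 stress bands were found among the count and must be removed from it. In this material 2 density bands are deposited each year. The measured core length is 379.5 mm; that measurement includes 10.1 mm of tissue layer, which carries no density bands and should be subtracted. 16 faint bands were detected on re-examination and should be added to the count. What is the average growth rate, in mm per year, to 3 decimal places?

3.269 mm per year

Correcting the raw count gives 219 − 9 + 16 = 226 true density bands.
With 2 density bands per year, 226 / 2 = 113 years.
Removing the 10.1 mm offcut leaves 379.5 − 10.1 = 369.4 mm.
369.4 mm over 113 years gives 369.4 / 113 ≈ 3.269 mm per year.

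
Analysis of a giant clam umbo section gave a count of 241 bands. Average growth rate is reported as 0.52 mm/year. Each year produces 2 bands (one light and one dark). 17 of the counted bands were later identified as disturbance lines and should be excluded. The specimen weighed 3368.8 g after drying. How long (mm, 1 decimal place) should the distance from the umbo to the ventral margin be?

Adjusted count: 241 − 17 = 224 bands.
224 bands at 2 per year is 224 / 2 = 112 years.
Length ≈ 0.52 × 112 = 58.2 mm.

58.2 mm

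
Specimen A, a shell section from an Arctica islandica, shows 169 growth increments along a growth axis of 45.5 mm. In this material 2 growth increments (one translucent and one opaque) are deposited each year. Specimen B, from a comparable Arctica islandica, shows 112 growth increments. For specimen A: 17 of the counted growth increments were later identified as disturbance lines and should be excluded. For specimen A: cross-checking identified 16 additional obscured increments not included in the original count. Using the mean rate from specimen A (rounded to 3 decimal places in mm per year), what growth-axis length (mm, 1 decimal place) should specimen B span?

30.4 mm

Specimen A: correcting the raw count gives 169 − 17 + 16 = 168 true growth increments.
Specimen A: with 2 growth increments per year, 168 / 2 = 84 years.
A: Mean rate = 45.5 mm / 84 years ≈ 0.542 mm/yr.
Specimen B: dividing by 2 growth increments per year: 112 / 2 = 56 years. B's length ≈ 0.542 × 56 = 30.4 mm.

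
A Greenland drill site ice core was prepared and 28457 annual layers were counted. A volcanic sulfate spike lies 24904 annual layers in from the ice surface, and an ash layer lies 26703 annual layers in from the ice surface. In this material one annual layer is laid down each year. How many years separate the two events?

The two markers are separated by 26703 − 24904 = 1799 annual layers.
One annual layer per year makes the interval 1799 years.

1799 yr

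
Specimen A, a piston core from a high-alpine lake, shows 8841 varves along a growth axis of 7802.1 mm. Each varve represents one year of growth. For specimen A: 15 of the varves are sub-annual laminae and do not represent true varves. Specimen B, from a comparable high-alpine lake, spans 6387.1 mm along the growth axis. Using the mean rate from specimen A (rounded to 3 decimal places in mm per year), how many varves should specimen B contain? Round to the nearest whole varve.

7225 varves

Specimen A: after corrections the count is 8841 − 15 = 8826 varves.
A: Extension rate ≈ 7802.1 / 8826 = 0.884 mm/yr.
B spans 6387.1 / 0.884 = 7225.23 years ≈ 7225 varves.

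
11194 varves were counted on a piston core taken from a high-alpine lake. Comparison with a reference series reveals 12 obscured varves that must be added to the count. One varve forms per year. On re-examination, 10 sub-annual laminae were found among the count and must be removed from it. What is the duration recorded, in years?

11196 years

True varve count = 11194 − 10 + 12 = 11196.
With a one-to-one varve periodicity this is 11196 years.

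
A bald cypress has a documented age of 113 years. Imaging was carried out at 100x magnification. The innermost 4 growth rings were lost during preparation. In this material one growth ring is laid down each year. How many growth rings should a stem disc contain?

Expected growth rings over 113 years: 113.
113 − 4 missed = 109 growth rings expected in the prepared section.

109 growth rings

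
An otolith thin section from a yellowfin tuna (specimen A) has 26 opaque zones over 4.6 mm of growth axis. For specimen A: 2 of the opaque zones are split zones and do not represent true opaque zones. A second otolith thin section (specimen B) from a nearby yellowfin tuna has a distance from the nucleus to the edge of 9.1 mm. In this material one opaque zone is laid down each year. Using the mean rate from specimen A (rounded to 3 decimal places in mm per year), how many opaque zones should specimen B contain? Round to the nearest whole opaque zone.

47 opaque zones

Specimen A: true opaque zone count = 26 − 2 = 24.
A: 4.6 mm over 24 years gives 4.6 / 24 ≈ 0.192 mm per year.
Specimen B: 9.1 mm / 0.192 mm per year = 47.40 years ≈ 47 opaque zones.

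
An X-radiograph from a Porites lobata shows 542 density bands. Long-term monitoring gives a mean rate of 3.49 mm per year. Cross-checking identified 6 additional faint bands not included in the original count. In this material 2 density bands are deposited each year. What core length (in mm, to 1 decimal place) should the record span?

956.3 mm

True density band count = 542 + 6 = 548.
With 2 density bands per year, 548 / 2 = 274 years.
Predicted length = 3.49 mm/year × 274 years = 956.3 mm.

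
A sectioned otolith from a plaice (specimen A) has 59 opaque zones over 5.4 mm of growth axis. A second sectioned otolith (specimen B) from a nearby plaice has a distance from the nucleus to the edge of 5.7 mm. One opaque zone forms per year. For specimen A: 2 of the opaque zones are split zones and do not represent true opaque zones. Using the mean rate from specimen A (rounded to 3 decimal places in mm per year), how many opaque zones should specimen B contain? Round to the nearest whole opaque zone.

60 opaque zones

Specimen A: after corrections the count is 59 − 2 = 57 opaque zones.
A: Mean rate = 5.4 mm / 57 years ≈ 0.095 mm/yr.
For B, 5.7 / 0.095 = 60.00 years ≈ 60 opaque zones.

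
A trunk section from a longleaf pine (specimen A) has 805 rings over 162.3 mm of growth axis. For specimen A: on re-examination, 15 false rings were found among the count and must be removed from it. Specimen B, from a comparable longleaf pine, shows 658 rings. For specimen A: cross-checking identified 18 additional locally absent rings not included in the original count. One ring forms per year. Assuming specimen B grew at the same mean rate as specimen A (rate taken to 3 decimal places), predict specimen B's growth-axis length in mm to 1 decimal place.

Specimen A: true ring count = 805 − 15 + 18 = 808.
A: Extension rate ≈ 162.3 / 808 = 0.201 mm/year.
B's length ≈ 0.201 × 658 = 132.3 mm.

132.3 mm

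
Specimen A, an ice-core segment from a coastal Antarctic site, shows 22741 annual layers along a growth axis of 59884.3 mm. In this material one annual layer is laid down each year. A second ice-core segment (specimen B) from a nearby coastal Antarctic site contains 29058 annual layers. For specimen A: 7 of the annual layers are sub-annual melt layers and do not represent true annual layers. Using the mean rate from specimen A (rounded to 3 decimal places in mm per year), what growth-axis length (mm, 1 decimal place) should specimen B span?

Specimen A: after corrections the count is 22741 − 7 = 22734 annual layers.
A: Extension rate ≈ 59884.3 / 22734 = 2.634 mm/yr.
For B, 2.634 mm/year × 29058 years = 76538.8 mm.

76538.8 mm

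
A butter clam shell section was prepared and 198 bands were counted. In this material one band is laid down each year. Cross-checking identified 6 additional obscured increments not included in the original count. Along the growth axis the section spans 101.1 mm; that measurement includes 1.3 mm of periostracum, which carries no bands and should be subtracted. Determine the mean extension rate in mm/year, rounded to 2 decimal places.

Correcting the raw count gives 198 + 6 = 204 true bands.
The growth record spans 101.1 − 1.3 = 99.8 mm.
Extension rate ≈ 99.8 / 204 = 0.49 mm/year.

0.49 mm/year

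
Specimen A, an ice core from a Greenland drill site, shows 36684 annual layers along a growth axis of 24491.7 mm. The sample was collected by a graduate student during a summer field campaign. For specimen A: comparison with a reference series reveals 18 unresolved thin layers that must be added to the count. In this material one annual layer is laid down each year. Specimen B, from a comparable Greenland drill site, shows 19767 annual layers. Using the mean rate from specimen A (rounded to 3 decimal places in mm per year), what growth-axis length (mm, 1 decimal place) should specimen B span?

13184.6 mm

Specimen A: adjusted count: 36684 + 18 = 36702 annual layers.
A: 24491.7 mm over 36702 years gives 24491.7 / 36702 ≈ 0.667 mm/year.
B's length ≈ 0.667 × 19767 = 13184.6 mm.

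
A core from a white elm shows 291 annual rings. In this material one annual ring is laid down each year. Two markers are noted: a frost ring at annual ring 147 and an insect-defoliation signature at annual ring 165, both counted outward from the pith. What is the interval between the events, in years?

165 − 147 = 18 annual rings lie between the two events.
One annual ring per year makes the interval 18 years.

18 years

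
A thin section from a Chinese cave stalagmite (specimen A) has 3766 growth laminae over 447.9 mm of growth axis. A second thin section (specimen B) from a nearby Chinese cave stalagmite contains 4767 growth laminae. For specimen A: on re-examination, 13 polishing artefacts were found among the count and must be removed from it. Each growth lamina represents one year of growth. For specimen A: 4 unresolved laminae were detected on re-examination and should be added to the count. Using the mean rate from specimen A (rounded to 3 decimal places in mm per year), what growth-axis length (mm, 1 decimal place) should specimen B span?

Specimen A: correcting the raw count gives 3766 − 13 + 4 = 3757 true growth laminae.
A: Extension rate ≈ 447.9 / 3757 = 0.119 mm/year.
B's length ≈ 0.119 × 4767 = 567.3 mm.

567.3 mm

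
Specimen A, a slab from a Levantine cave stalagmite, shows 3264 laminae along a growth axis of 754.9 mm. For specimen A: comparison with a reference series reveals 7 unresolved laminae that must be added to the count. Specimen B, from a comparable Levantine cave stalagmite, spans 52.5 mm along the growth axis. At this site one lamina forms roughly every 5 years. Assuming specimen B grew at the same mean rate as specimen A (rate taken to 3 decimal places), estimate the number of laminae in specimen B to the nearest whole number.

Specimen A: correcting the raw count gives 3264 + 7 = 3271 true laminae.
Specimen A: 3271 laminae at 5 years each span 3271 × 5 = 16355 years.
A: Extension rate ≈ 754.9 / 16355 = 0.046 mm/year.
B spans 52.5 / 0.046 = 1141.30 years; at 5 years per lamina that is 1141.30 / 5 ≈ 228 laminae.

228 laminae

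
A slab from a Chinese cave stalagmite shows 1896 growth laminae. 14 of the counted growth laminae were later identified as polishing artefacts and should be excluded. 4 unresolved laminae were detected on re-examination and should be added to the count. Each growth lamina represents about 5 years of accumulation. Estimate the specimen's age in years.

9430 yr

After corrections the count is 1896 − 14 + 4 = 1886 growth laminae.
1886 growth laminae at 5 years each span 1886 × 5 = 9430 years.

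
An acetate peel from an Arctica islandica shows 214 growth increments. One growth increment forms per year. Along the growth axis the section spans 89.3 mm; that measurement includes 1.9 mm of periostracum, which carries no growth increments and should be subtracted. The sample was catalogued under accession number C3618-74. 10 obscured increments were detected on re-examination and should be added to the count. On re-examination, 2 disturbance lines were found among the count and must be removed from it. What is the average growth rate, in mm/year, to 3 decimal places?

0.394 mm/year

Correcting the raw count gives 214 − 2 + 10 = 222 true growth increments.
Net length = 89.3 − 1.9 = 87.4 mm.
87.4 mm over 222 years gives 87.4 / 222 ≈ 0.394 mm/year.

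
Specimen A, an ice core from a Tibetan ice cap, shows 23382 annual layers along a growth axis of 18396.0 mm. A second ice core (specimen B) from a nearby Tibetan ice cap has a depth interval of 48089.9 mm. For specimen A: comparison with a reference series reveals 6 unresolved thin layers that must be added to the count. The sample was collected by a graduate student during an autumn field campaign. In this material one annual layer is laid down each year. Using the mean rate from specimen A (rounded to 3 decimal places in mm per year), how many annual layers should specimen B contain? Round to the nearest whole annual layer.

61105 annual layers

Specimen A: adjusted count: 23382 + 6 = 23388 annual layers.
A: Mean rate = 18396.0 mm / 23388 years ≈ 0.787 mm/year.
B spans 48089.9 / 0.787 = 61105.34 years ≈ 61105 annual layers.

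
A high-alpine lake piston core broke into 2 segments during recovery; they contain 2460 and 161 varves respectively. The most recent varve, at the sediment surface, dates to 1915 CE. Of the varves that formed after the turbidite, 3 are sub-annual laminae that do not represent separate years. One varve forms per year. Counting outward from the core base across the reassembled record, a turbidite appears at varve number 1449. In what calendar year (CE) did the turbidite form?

Total varves = 2460 + 161 = 2621.
2621 − 1449 = 1172 varves lie beyond the turbidite toward the sediment surface.
1172 − 3 false = 1169 true varves after the turbidite.
Counting back 1169 years from 1915 CE places the turbidite in 1915 − 1169 = 746 CE.

746 CE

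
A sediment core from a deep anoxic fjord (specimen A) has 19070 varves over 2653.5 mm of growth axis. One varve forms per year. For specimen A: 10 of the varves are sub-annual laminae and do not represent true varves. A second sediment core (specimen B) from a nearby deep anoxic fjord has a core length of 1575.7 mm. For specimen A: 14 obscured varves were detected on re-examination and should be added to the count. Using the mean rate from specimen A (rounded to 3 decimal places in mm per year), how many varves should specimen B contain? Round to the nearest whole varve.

11336 varves

Specimen A: correcting the raw count gives 19070 − 10 + 14 = 19074 true varves.
A: Extension rate ≈ 2653.5 / 19074 = 0.139 mm/yr.
Specimen B: 1575.7 mm / 0.139 mm per year = 11335.97 years ≈ 11336 varves.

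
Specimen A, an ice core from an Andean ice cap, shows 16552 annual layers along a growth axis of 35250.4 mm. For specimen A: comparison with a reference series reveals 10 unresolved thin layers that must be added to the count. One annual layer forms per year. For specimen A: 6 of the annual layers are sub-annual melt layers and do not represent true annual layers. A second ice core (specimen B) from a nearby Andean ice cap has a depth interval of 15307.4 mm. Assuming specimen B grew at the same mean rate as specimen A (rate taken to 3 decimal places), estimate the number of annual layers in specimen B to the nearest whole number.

Specimen A: after corrections the count is 16552 − 6 + 10 = 16556 annual layers.
A: Mean rate = 35250.4 mm / 16556 years ≈ 2.129 mm per year.
For B, 15307.4 / 2.129 = 7189.95 years ≈ 7190 annual layers.

7190 annual layers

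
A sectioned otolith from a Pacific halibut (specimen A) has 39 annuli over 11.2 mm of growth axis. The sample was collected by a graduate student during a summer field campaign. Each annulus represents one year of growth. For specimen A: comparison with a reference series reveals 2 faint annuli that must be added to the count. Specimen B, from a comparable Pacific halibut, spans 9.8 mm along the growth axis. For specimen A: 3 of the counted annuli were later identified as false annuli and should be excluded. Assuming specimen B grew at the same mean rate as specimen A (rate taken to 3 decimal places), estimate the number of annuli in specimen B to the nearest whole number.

Specimen A: true annulus count = 39 − 3 + 2 = 38.
A: Extension rate ≈ 11.2 / 38 = 0.295 mm per year.
Specimen B: 9.8 mm / 0.295 mm per year = 33.22 years ≈ 33 annuli.

33 annuli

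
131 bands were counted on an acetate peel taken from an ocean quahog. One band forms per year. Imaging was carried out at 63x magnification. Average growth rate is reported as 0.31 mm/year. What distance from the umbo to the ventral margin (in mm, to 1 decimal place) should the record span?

40.6 mm

The record spans 131 years at 0.31 mm per year.
Predicted length = 0.31 mm/year × 131 years = 40.6 mm.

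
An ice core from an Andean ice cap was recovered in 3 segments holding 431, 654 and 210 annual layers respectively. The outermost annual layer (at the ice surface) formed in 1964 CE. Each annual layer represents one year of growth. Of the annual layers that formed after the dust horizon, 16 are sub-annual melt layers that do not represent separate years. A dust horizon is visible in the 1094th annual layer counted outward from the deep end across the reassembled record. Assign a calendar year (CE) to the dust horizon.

1779 CE

Total annual layers = 431 + 654 + 210 = 1295.
Between annual layer 1094 and the ice surface there are 1295 − 1094 = 201 annual layers.
Excluding 16 false annual layers: 201 − 16 = 185.
Counting back 185 years from 1964 CE places the dust horizon in 1964 − 185 = 1779 CE.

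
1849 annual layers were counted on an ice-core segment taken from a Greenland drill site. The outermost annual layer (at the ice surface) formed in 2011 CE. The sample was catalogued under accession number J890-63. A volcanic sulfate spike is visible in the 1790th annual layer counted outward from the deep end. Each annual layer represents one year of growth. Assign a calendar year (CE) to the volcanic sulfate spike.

Between annual layer 1790 and the ice surface there are 1849 − 1790 = 59 annual layers.
2011 − 59 = 1952 CE.

1952 CE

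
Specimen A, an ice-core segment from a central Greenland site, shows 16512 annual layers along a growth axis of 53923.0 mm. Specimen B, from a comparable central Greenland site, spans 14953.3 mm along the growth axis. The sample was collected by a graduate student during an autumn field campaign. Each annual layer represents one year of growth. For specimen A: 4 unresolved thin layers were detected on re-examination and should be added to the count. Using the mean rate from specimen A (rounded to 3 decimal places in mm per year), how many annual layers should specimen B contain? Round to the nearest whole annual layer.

Specimen A: adjusted count: 16512 + 4 = 16516 annual layers.
A: Extension rate ≈ 53923.0 / 16516 = 3.265 mm per year.
B spans 14953.3 / 3.265 = 4579.88 years ≈ 4580 annual layers.

4580 annual layers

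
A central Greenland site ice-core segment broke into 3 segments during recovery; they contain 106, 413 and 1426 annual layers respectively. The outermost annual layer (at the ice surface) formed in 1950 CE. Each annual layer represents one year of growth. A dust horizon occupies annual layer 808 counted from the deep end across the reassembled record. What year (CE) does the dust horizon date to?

Total annual layers = 106 + 413 + 1426 = 1945.
The dust horizon sits at annual layer 808 from the deep end, so 1945 − 808 = 1137 annual layers formed after it.
1950 − 1137 = 813 CE.

813 CE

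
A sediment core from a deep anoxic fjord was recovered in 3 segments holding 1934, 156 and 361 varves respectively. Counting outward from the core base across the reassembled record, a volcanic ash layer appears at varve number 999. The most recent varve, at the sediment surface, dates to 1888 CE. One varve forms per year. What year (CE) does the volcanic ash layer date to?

436 CE

Total varves = 1934 + 156 + 361 = 2451.
The volcanic ash layer sits at varve 999 from the core base, so 2451 − 999 = 1452 varves formed after it.
Counting back 1452 years from 1888 CE places the volcanic ash layer in 1888 − 1452 = 436 CE.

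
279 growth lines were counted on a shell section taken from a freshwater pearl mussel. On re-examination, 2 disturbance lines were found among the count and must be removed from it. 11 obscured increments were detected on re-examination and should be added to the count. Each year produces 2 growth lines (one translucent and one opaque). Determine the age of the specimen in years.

144 yr

Adjusted count: 279 − 2 + 11 = 288 growth lines.
Dividing by 2 growth lines per year: 288 / 2 = 144 years.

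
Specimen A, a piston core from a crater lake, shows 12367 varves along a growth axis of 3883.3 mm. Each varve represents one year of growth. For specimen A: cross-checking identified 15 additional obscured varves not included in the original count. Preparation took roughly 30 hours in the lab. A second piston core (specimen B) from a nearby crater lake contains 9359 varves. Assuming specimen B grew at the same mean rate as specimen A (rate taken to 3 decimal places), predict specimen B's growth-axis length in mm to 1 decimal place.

2938.7 mm

Specimen A: correcting the raw count gives 12367 + 15 = 12382 true varves.
A: 3883.3 mm over 12382 years gives 3883.3 / 12382 ≈ 0.314 mm/year.
For B, 0.314 mm/year × 9359 years = 2938.7 mm.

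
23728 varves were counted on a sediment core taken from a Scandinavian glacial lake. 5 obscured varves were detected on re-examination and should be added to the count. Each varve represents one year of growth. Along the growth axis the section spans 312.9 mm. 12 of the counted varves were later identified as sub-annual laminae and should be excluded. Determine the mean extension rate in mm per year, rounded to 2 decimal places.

Correcting the raw count gives 23728 − 12 + 5 = 23721 true varves.
Extension rate ≈ 312.9 / 23721 = 0.01 mm per year.

0.01 mm per year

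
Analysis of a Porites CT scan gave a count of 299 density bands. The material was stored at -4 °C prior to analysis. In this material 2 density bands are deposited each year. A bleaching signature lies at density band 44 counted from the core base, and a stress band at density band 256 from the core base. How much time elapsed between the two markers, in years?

The two markers are separated by 256 − 44 = 212 density bands.
Dividing by 2 density bands per year: 212 / 2 = 106 years.

106 years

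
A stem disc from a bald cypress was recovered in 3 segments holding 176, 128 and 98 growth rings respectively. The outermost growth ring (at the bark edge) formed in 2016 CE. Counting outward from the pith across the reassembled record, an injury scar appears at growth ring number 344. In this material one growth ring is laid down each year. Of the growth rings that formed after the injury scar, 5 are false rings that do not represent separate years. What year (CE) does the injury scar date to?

Total growth rings = 176 + 128 + 98 = 402.
402 − 344 = 58 growth rings lie beyond the injury scar toward the bark edge.
58 − 5 false = 53 true growth rings after the injury scar.
Counting back 53 years from 2016 CE places the injury scar in 2016 − 53 = 1963 CE.

1963 CE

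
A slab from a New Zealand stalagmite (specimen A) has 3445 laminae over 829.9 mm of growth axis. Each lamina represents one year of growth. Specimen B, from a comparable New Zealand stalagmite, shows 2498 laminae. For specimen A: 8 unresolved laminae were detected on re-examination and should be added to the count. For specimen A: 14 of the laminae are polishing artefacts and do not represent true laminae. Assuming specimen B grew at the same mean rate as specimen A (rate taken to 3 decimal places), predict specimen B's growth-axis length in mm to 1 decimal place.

Specimen A: true lamina count = 3445 − 14 + 8 = 3439.
A: 829.9 mm over 3439 years gives 829.9 / 3439 ≈ 0.241 mm/yr.
Length of B = 0.241 × 2498 = 602.0 mm.

602.0 mm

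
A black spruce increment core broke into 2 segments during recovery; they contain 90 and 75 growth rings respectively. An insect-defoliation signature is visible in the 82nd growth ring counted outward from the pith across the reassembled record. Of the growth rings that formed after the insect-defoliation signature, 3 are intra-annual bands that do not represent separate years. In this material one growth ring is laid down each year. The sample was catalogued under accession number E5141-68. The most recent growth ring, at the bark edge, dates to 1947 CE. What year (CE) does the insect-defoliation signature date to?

Total growth rings = 90 + 75 = 165.
165 − 82 = 83 growth rings lie beyond the insect-defoliation signature toward the bark edge.
83 − 3 false = 80 true growth rings after the insect-defoliation signature.
The growth ring at the bark edge is 1947 CE, so the insect-defoliation signature dates to 1947 − 80 = 1867 CE.

1867 CE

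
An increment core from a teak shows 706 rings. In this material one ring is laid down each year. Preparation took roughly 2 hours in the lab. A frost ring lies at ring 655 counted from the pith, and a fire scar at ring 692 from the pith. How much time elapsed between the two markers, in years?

37 yr

Separation: 692 − 655 = 37 rings.
At one ring per year, 37 years elapsed between them.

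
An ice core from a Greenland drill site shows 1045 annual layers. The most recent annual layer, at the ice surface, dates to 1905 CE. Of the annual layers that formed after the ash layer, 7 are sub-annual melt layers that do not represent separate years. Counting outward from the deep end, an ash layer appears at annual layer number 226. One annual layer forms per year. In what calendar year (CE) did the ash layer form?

1093 CE

1045 − 226 = 819 annual layers lie beyond the ash layer toward the ice surface.
819 − 7 false = 812 true annual layers after the ash layer.
1905 − 812 = 1093 CE.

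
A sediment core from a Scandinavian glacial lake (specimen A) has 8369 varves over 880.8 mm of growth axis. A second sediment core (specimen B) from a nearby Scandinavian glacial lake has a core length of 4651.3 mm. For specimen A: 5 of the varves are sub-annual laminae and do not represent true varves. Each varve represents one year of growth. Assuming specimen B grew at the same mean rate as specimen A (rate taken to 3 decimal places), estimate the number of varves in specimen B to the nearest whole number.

44298 varves

Specimen A: after corrections the count is 8369 − 5 = 8364 varves.
A: Mean rate = 880.8 mm / 8364 years ≈ 0.105 mm per year.
Specimen B: 4651.3 mm / 0.105 mm per year = 44298.10 years ≈ 44298 varves.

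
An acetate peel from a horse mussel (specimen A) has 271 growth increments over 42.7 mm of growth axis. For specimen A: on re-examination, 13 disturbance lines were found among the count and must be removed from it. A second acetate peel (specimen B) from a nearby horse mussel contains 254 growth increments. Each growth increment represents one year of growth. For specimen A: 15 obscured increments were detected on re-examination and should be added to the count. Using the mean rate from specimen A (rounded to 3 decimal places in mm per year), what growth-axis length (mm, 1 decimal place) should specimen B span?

Specimen A: true growth increment count = 271 − 13 + 15 = 273.
A: 42.7 mm over 273 years gives 42.7 / 273 ≈ 0.156 mm/year.
Length of B = 0.156 × 254 = 39.6 mm.

39.6 mm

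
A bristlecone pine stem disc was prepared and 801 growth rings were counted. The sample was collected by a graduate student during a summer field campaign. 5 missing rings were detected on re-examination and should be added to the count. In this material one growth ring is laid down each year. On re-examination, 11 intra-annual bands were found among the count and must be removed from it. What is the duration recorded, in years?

Adjusted count: 801 − 11 + 5 = 795 growth rings.
With a one-to-one growth ring periodicity this is 795 years.

795 yr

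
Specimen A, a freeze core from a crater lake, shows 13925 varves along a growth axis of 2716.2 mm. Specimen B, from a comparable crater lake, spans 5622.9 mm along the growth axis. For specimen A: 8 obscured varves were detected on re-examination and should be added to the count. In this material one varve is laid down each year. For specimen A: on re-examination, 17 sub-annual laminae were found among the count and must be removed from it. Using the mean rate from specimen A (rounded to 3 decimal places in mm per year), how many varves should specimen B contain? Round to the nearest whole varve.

28835 varves

Specimen A: after corrections the count is 13925 − 17 + 8 = 13916 varves.
A: 2716.2 mm over 13916 years gives 2716.2 / 13916 ≈ 0.195 mm per year.
B spans 5622.9 / 0.195 = 28835.38 years ≈ 28835 varves.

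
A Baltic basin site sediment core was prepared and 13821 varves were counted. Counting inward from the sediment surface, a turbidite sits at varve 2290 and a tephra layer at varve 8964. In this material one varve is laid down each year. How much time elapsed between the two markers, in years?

6674 years

The two markers are separated by 8964 − 2290 = 6674 varves.
One varve per year makes the interval 6674 years.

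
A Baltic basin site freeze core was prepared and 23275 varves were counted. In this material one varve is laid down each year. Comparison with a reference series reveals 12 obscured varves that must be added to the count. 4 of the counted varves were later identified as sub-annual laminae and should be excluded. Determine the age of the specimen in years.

True varve count = 23275 − 4 + 12 = 23283.
At one varve per year, that is 23283 years.

23283 yr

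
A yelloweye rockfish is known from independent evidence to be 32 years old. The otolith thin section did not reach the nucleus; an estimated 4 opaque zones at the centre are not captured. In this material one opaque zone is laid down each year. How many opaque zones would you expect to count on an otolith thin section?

28 opaque zones

Expected opaque zones over 32 years: 32.
Less the 4 uncaptured opaque zones: 32 − 4 = 28.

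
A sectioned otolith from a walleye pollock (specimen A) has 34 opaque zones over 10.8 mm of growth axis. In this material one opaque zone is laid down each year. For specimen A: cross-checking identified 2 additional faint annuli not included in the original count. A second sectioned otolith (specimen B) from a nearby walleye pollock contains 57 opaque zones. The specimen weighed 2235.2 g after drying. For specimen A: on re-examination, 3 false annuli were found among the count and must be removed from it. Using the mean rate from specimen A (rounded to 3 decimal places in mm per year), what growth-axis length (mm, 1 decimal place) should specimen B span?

18.6 mm

Specimen A: correcting the raw count gives 34 − 3 + 2 = 33 true opaque zones.
A: 10.8 mm over 33 years gives 10.8 / 33 ≈ 0.327 mm/yr.
Length of B = 0.327 × 57 = 18.6 mm.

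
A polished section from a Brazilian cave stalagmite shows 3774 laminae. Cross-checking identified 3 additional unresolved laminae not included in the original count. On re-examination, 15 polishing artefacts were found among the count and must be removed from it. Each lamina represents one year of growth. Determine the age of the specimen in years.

True lamina count = 3774 − 15 + 3 = 3762.
One lamina per year makes the duration 3762 years.

3762 years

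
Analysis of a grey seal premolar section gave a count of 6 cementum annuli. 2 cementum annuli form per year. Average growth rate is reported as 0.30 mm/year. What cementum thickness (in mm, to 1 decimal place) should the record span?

6 cementum annuli at 2 per year is 6 / 2 = 3 years.
Length ≈ 0.30 × 3 = 0.9 mm.

0.9 mm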